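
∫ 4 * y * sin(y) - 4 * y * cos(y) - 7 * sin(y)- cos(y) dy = -sqrt(2)*(4*y - 3)*sin(y + pi/4) + C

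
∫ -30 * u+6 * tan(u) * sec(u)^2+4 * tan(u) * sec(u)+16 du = -15*u^2 + 16*u + 3*sec(u)^2 + 4*sec(u) + C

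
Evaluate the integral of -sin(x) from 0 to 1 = -1 + cos(1)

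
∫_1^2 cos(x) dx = -sin(1) + sin(2)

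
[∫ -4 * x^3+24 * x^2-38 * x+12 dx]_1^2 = -4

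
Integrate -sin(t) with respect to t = cos(t) + C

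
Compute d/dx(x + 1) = 1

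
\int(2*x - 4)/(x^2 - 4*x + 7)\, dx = log((x - 2)^2 + 3) + C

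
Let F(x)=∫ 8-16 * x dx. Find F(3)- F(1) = -48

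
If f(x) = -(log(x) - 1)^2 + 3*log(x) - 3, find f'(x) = (5 - 2*log(x))/x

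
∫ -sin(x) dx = cos(x) + C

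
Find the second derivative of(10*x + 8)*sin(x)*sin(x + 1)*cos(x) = -5*x*cos(x - 1)/2 + 45*x*cos(3*x + 1)/2 - 5*sin(x - 1) + 15*sin(3*x + 1) - 2*cos(x - 1) + 18*cos(3*x + 1)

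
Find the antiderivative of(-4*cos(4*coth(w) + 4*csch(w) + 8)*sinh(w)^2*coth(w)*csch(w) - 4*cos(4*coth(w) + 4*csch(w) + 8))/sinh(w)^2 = sin(8 + 4/tanh(w) + 4/sinh(w)) + C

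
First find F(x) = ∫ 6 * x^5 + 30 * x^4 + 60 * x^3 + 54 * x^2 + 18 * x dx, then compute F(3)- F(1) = 3920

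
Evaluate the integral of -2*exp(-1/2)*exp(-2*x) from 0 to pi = -exp(-1/2) + exp(-2*pi - 1/2)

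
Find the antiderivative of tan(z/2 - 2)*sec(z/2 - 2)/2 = sec(z/2 - 2) + C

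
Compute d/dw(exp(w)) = exp(w)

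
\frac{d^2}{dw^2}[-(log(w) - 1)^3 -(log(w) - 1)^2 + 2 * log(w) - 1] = (3*log(w)^2 - 10*log(w) + 3)/w^2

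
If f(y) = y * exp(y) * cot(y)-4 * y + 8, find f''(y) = (-2*y + 3*y/tan(y) - 2*y/tan(y)^2 + 2*y/tan(y)^3 - 2 + 2/tan(y) - 2/tan(y)^2)*exp(y)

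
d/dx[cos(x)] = -sin(x)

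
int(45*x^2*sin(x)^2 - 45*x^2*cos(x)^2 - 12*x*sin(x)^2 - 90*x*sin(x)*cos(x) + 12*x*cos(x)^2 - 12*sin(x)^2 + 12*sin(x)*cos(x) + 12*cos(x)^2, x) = (-45*x^2/2 + 6*x + 6)*sin(2*x) + C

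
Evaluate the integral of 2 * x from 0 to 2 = 4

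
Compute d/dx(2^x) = 2^x*log(2)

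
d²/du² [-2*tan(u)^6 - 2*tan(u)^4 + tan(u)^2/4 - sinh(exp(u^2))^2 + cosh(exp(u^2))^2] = -84*tan(u)^8 - 184*tan(u)^6 - 245*tan(u)^4/2 - 22*tan(u)^2 + 1/2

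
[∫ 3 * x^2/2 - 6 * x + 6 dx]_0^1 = 7/2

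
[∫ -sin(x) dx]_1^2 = -cos(1) + cos(2)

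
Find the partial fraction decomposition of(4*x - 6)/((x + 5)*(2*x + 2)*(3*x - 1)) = -21/(64*(3*x - 1)) - 13/(64*(x + 5)) + 5/(16*(x + 1))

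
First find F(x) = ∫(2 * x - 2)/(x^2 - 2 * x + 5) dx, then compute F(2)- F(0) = 0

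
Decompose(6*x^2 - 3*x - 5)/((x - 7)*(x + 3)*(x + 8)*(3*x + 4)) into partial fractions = -261/(2500*(3*x + 4)) - 403/(1500*(x + 8)) + 29/(125*(x + 3)) + 134/(1875*(x - 7))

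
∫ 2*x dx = x^2 + C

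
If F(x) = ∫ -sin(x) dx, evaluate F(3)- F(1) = cos(3) - cos(1)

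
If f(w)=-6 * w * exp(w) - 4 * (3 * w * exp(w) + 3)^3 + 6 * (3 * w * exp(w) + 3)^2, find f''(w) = -972*w^3*exp(3*w) - 1944*w^2*exp(3*w) - 1080*w^2*exp(2*w) - 648*w*exp(3*w) - 2160*w*exp(2*w) - 222*w*exp(w) - 540*exp(2*w) - 444*exp(w)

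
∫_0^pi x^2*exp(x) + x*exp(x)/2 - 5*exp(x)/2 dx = 1 + (-3*pi - 2 + 2*pi^2)*exp(pi)/2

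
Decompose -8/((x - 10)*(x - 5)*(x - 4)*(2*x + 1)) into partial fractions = 64/(2079*(2*x + 1)) - 4/(27*(x - 4)) + 8/(55*(x - 5)) - 4/(315*(x - 10))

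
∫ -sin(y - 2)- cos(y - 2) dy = sqrt(2)*cos(y - 2 + pi/4) + C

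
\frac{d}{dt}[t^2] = 2*t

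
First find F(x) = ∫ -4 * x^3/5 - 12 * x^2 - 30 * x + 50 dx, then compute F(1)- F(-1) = 92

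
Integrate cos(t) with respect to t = sin(t) + C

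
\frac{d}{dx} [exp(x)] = exp(x)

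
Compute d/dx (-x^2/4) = -x/2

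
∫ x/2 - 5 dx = x^2/4 - 5*x + C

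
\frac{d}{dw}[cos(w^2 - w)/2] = (1/2 - w)*sin(w*(w - 1))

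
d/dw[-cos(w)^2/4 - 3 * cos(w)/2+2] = (cos(w) + 3)*sin(w)/2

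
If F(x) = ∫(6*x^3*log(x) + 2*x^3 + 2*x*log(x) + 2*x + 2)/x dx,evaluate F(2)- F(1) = 22*log(2)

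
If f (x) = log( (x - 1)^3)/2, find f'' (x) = -3/(2*x^2 - 4*x + 2)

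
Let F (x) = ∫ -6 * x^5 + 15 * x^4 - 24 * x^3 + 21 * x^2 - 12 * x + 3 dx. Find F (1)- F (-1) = 26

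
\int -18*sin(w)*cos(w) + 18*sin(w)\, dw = 9*(cos(w) - 1)^2 + C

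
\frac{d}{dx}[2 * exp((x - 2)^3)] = 6*x^2*exp(x^3 - 6*x^2 + 12*x - 8) - 24*x*exp(x^3 - 6*x^2 + 12*x - 8) + 24*exp(x^3 - 6*x^2 + 12*x - 8)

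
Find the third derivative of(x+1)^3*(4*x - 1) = 96*x + 66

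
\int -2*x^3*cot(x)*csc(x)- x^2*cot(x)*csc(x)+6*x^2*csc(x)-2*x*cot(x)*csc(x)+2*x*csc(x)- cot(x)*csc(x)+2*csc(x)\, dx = (2*x^3 + x^2 + 2*x + 1)*csc(x) + C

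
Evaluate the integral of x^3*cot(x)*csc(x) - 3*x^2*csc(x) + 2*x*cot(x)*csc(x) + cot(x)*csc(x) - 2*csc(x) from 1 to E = (-exp(3) - 2*E - 1)*csc(E) + 4*csc(1)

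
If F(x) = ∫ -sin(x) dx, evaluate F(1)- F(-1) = 0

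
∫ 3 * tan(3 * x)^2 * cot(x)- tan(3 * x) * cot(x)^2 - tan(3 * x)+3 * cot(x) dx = tan(3*x)*cot(x) + C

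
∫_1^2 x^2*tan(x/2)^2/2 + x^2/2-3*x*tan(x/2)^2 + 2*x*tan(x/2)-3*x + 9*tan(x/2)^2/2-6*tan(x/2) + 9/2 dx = -4*tan(1/2) + tan(1)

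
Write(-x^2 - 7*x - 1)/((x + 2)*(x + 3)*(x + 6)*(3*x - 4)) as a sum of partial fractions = -327/(2860*(3*x - 4)) - 5/(264*(x + 6)) + 11/(39*(x + 3)) - 9/(40*(x + 2))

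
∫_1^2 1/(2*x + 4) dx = -log(3)/2 + log(2)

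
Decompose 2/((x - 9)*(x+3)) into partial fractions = -1/(6*(x + 3)) + 1/(6*(x - 9))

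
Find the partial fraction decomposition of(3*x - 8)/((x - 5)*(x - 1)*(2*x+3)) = -10/(13*(2*x + 3)) + 1/(4*(x - 1)) + 7/(52*(x - 5))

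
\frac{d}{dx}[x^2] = 2*x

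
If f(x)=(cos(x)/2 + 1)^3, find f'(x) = 3*(sin(x)^2 - 4*cos(x) - 5)*sin(x)/8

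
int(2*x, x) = x^2 + C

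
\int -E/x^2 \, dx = E/x + C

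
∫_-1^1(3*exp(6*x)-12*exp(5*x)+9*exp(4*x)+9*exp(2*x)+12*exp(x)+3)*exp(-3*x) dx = (-2 - exp(-1) + E)^3 - (-E - 2 + exp(-1))^3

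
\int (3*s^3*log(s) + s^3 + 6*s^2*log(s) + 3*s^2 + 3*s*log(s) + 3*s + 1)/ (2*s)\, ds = (s + 1)^3*log(s)/2 + C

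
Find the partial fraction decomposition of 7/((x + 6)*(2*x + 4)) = -7/(8*(x + 6)) + 7/(8*(x + 2))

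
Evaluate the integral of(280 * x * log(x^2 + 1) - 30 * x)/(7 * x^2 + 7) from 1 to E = -10*log(2)^2 - 15*log(1 + exp(2))/7 + 15*log(2)/7 + 10*log(1 + exp(2))^2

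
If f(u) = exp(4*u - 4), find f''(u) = 16*exp(4*u - 4)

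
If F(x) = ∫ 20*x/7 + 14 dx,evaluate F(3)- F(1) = 276/7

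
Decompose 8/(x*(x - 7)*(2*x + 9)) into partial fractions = 32/(207*(2*x + 9)) + 8/(161*(x - 7)) - 8/(63*x)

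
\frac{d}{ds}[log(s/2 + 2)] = 1/(s + 4)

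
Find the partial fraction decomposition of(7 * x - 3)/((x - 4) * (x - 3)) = -18/(x - 3) + 25/(x - 4)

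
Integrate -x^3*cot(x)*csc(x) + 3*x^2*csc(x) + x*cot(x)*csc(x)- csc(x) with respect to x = x*(x^2 - 1)*csc(x) + C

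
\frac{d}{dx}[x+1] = 1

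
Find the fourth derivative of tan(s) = 24*tan(s)^5 + 40*tan(s)^3 + 16*tan(s)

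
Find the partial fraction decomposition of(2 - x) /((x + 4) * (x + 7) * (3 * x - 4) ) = 3/(200*(3*x - 4)) + 3/(25*(x + 7)) - 1/(8*(x + 4))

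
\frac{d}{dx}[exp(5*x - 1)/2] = 5*exp(5*x - 1)/2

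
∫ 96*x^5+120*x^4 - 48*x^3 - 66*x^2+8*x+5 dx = 16*x^6 + 24*x^5 - 12*x^4 - 22*x^3 + 4*x^2 + 5*x + C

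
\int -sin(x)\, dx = cos(x) + C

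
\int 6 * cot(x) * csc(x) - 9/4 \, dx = -9*x/4 - 6/sin(x) + C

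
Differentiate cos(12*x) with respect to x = -12*sin(12*x)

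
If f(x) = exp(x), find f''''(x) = exp(x)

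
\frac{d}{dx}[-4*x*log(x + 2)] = (-4*x*log(x + 2) - 4*x - 8*log(x + 2))/(x + 2)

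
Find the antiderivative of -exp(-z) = exp(-z) + C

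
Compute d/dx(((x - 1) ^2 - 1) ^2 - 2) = 4*x^3 - 12*x^2 + 8*x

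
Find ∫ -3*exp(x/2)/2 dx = -3*exp(x/2) + C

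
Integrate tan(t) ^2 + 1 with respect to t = tan(t) + C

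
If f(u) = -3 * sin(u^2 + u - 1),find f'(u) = -3*(2*u + 1)*cos(u^2 + u - 1)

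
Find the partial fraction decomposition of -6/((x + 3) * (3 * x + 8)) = -18/(3*x + 8) + 6/(x + 3)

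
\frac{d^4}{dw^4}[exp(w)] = exp(w)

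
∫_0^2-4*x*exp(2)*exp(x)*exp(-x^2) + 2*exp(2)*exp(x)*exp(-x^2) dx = 2 - 2*exp(2)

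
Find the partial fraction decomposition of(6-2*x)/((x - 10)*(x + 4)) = -1/(x + 4) - 1/(x - 10)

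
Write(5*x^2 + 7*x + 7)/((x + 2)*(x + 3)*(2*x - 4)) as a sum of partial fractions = 31/(10*(x + 3)) - 13/(8*(x + 2)) + 41/(40*(x - 2))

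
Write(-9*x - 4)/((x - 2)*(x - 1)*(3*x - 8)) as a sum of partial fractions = -126/(5*(3*x - 8)) - 13/(5*(x - 1)) + 11/(x - 2)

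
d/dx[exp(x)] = exp(x)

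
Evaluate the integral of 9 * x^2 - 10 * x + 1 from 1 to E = (-1 + E)^2*(1 + 3*E)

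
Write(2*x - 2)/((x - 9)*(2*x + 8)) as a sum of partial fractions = 5/(13*(x + 4)) + 8/(13*(x - 9))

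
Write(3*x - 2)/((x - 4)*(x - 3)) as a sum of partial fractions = -7/(x - 3) + 10/(x - 4)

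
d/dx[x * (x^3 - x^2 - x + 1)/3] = 4*x^3/3 - x^2 - 2*x/3 + 1/3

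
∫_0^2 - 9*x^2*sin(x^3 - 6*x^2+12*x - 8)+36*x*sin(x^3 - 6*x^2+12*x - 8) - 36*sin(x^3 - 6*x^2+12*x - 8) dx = 3 - 3*cos(8)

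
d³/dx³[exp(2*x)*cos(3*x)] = -(9*sin(3*x) + 46*cos(3*x))*exp(2*x)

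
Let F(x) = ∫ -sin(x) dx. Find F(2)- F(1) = -cos(1) + cos(2)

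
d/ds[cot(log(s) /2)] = -1/(s*(1 - cos(log(s))))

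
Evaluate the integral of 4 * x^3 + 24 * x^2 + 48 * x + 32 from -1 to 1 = 80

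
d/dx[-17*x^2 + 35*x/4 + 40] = 35/4 - 34*x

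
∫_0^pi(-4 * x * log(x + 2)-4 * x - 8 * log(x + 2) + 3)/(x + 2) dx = (3 - 4*pi)*log(2 + pi) - 3*log(2)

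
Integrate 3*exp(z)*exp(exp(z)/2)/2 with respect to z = 3*exp(exp(z)/2) + C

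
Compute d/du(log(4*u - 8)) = 1/(u - 2)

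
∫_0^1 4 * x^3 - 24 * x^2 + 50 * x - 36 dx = -18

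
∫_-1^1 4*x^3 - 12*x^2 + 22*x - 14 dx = -36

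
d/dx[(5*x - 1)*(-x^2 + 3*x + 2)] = -15*x^2 + 32*x + 7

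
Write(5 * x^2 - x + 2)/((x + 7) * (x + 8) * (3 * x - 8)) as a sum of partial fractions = 157/(464*(3*x - 8)) + 165/(16*(x + 8)) - 254/(29*(x + 7))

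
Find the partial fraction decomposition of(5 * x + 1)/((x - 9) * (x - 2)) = -11/(7*(x - 2)) + 46/(7*(x - 9))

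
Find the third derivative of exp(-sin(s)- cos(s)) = (sqrt(2)*sin(3*s + pi/4)/2 - 3*cos(2*s) - sqrt(2)*cos(s + pi/4)/2)*exp(-sqrt(2)*sin(s + pi/4))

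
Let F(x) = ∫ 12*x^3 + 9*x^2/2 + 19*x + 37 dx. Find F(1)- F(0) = 51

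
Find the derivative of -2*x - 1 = -2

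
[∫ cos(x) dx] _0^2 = sin(2)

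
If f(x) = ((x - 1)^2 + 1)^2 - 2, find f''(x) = 12*x^2 - 24*x + 16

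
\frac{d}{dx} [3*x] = 3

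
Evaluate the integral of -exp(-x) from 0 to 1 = -1 + exp(-1)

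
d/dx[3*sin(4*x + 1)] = 12*cos(4*x + 1)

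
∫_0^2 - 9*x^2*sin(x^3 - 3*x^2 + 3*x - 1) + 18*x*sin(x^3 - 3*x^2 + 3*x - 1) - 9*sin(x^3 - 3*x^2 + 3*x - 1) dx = 0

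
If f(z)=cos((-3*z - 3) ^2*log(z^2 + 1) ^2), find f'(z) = -18*(z^3*log(z^2 + 1) + 2*z^3 + z^2*log(z^2 + 1) + 4*z^2 + z*log(z^2 + 1) + 2*z + log(z^2 + 1))*log(z^2 + 1)*sin(9*(z^2 + 2*z + 1)*log(z^2 + 1)^2)/(z^2 + 1)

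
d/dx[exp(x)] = exp(x)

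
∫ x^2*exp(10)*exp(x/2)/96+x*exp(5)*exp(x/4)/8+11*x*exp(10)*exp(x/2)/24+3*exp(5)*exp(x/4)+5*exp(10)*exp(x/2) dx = (x + 20)*((x + 20)*exp(x/2 + 10) + 24*exp(x/4 + 5))/48 + C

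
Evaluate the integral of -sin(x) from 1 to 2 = -cos(1) + cos(2)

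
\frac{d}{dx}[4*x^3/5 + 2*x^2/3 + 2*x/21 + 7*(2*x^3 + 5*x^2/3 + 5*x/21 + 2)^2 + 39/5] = 168*x^5 + 700*x^4/3 + 940*x^3/9 + 2806*x^2/15 + 6014*x/63 + 142/21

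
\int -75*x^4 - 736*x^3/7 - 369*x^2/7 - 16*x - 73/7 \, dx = -15*x^5 - 184*x^4/7 - 123*x^3/7 - 8*x^2 - 73*x/7 + C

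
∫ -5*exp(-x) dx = 5*exp(-x) + C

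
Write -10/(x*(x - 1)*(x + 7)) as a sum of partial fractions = -5/(28*(x + 7)) - 5/(4*(x - 1)) + 10/(7*x)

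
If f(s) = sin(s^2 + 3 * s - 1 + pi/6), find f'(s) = (2*s + 3)*cos(s^2 + 3*s - 1 + pi/6)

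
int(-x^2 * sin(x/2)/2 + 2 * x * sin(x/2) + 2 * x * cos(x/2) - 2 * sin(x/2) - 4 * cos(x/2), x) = (x - 2)^2*cos(x/2) + C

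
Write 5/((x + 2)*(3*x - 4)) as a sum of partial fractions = 3/(2*(3*x - 4)) - 1/(2*(x + 2))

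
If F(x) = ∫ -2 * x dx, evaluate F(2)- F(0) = -4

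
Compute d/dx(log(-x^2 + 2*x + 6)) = (2*x - 2)/(x^2 - 2*x - 6)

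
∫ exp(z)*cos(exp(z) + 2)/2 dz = sin(exp(z) + 2)/2 + C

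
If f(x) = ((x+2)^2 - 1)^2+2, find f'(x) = 4*x^3 + 24*x^2 + 44*x + 24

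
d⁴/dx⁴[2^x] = 2^x*log(2)^4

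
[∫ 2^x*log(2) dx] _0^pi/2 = -1 + 2^(pi/2)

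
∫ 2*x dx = x^2 + C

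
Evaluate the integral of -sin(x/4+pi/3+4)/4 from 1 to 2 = -cos(pi/3 + 17/4) + cos(pi/3 + 9/2)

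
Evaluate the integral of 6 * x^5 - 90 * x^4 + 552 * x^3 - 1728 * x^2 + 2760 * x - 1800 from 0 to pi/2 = -1000 + (1 + (-3 + pi/2)^2)^3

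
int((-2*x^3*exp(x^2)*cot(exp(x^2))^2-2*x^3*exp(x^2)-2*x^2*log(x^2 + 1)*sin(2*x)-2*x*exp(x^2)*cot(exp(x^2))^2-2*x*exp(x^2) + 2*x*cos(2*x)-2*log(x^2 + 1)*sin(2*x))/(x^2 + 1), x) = log(x^2 + 1)*cos(2*x) + cot(exp(x^2)) + C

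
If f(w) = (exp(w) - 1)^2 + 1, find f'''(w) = 8*exp(2*w) - 2*exp(w)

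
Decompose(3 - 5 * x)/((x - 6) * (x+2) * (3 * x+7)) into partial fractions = 132/(25*(3*x + 7)) - 13/(8*(x + 2)) - 27/(200*(x - 6))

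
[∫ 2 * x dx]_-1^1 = 0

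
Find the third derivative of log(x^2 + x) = (4*x^3 + 6*x^2 + 6*x + 2)/(x^6 + 3*x^5 + 3*x^4 + x^3)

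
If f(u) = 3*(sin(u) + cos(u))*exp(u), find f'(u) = 6*exp(u)*cos(u)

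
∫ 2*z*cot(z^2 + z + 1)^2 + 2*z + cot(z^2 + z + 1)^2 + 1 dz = -cot(z^2 + z + 1) + C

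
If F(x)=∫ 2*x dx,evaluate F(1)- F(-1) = 0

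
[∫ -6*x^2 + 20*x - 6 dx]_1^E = (-3 + E)^2*(-2*E - 2) + 16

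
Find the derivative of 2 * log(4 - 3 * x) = 6/(3*x - 4)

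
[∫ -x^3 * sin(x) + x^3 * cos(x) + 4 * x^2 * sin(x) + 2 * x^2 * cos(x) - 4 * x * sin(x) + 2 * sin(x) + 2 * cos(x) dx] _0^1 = 2*cos(1) + 2*sin(1)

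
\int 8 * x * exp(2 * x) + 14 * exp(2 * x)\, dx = (4*x + 5)*exp(2*x) + C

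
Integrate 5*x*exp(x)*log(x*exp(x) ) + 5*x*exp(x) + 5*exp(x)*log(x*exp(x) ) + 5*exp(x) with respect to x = 5*x*(x + log(x))*exp(x) + C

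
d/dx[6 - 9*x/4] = -9/4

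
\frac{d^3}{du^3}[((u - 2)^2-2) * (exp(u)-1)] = u^2*exp(u) + 2*u*exp(u) - 4*exp(u)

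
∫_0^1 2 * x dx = 1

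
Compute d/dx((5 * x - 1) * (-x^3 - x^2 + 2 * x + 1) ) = -20*x^3 - 12*x^2 + 22*x + 3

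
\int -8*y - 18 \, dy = -4*y^2 - 18*y + C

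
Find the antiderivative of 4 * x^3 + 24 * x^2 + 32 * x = x^4 + 8*x^3 + 16*x^2 + C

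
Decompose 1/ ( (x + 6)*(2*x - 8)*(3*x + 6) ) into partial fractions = 1/(240*(x + 6)) - 1/(144*(x + 2)) + 1/(360*(x - 4))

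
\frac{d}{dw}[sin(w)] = cos(w)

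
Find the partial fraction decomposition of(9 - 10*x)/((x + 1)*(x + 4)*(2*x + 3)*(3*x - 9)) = 64/(45*(2*x + 3)) - 7/(45*(x + 4)) - 19/(36*(x + 1)) - 1/(36*(x - 3))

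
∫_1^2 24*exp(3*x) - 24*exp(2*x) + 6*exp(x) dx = -(-1 + 2*E)^3 + (-1 + 2*exp(2))^3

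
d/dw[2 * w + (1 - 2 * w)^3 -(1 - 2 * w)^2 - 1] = -24*w^2 + 16*w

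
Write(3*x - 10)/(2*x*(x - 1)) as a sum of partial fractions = -7/(2*(x - 1)) + 5/x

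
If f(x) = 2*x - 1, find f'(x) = 2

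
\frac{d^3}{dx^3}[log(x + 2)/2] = 1/(x^3 + 6*x^2 + 12*x + 8)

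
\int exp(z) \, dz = exp(z) + C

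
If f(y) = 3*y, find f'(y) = 3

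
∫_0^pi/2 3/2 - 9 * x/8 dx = -9*pi^2/64 + 3*pi/4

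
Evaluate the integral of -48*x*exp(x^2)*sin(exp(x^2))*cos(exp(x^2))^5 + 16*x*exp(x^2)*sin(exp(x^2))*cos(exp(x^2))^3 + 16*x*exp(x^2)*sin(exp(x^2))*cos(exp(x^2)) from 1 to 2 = -4*cos(E)^6 - 4*cos(exp(4))^2 - 2*cos(exp(4))^4 + 4*cos(exp(4))^6 + 2*cos(E)^4 + 4*cos(E)^2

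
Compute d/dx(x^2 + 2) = 2*x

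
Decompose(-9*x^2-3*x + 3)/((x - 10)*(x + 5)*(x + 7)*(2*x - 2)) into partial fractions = 417/(544*(x + 7)) - 23/(40*(x + 5)) + 1/(96*(x - 1)) - 103/(510*(x - 10))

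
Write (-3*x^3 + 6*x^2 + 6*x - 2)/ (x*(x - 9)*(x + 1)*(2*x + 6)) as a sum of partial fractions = -115/(144*(x + 3)) + 1/(40*(x + 1)) - 1649/(2160*(x - 9)) + 1/(27*x)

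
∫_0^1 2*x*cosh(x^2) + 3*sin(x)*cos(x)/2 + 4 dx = 3*sin(1)^2/4 + sinh(1) + 4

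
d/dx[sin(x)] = cos(x)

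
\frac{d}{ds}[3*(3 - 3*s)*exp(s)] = -9*s*exp(s)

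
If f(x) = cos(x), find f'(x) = -sin(x)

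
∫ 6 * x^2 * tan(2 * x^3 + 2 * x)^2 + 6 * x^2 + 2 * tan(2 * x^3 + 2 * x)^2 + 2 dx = tan(2*x*(x^2 + 1)) + C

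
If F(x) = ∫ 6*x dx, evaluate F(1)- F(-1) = 0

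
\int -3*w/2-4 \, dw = -3*w^2/4 - 4*w + C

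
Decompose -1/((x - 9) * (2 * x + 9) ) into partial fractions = 2/(27*(2*x + 9)) - 1/(27*(x - 9))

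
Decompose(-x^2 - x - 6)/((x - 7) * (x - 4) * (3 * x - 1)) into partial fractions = -29/(110*(3*x - 1)) + 26/(33*(x - 4)) - 31/(30*(x - 7))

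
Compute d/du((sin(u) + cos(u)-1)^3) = 3*sqrt(2)*(sqrt(2)*sin(u + pi/4) - 1)^2*cos(u + pi/4)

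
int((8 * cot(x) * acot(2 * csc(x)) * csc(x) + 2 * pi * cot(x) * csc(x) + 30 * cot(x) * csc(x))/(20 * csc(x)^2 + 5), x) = (4*acot(2*csc(x)) + pi)^2/40 + 3*acot(2*csc(x)) + C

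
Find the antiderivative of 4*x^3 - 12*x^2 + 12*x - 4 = x^4 - 4*x^3 + 6*x^2 - 4*x + C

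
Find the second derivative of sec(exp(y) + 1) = 2*exp(2*y)*tan(exp(y) + 1)^2*sec(exp(y) + 1) + exp(2*y)*sec(exp(y) + 1) + exp(y)*tan(exp(y) + 1)*sec(exp(y) + 1)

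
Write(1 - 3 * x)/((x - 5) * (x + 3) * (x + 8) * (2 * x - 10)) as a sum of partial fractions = -5/(338*(x + 8)) + 1/(64*(x + 3)) - 9/(10816*(x - 5)) - 7/(104*(x - 5)^2)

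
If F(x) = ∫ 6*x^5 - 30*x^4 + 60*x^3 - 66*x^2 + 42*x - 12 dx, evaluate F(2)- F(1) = -1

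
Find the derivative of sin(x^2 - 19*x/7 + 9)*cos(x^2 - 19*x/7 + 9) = -2*x*sin(x^2 - 19*x/7 + 9)^2 + 2*x*cos(x^2 - 19*x/7 + 9)^2 + 19*sin(x^2 - 19*x/7 + 9)^2/7 - 19*cos(x^2 - 19*x/7 + 9)^2/7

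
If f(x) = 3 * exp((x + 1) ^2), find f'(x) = 6*x*exp(x^2 + 2*x + 1) + 6*exp(x^2 + 2*x + 1)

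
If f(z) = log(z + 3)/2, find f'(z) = 1/(2*z + 6)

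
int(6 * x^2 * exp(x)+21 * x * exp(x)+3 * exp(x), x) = (6*x^2 + 9*x - 6)*exp(x) + C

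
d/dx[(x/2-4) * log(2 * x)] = (x*log(x) + x*log(2) + x - 8)/(2*x)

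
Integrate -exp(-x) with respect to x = exp(-x) + C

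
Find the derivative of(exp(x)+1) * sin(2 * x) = exp(x)*sin(2*x) + 2*exp(x)*cos(2*x) + 2*cos(2*x)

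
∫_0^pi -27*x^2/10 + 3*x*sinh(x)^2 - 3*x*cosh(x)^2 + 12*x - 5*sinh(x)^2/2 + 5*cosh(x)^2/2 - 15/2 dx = -pi*(2 - 3*pi/5)*(5 - 3*pi)/2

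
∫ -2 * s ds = -s^2 + C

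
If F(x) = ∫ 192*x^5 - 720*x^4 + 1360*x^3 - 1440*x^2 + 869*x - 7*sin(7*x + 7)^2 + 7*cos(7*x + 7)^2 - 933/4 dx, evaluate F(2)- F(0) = -sin(14)/2 + sin(42)/2 + 623/2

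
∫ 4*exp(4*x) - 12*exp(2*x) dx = (exp(2*x) - 3)^2 + C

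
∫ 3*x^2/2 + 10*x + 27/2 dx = x^3/2 + 5*x^2 + 27*x/2 + C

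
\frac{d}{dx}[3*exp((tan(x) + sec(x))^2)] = 6*(sin(x) + 1)^2*exp(2*sin(x)/cos(x)^2)*exp(cos(x)^(-2))*exp(tan(x)^2)/cos(x)^3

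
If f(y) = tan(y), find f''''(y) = 24*tan(y)^5 + 40*tan(y)^3 + 16*tan(y)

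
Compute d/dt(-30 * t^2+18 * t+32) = 18 - 60*t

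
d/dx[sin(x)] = cos(x)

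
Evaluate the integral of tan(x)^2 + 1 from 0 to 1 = tan(1)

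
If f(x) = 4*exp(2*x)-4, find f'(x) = 8*exp(2*x)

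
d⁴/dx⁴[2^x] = 2^x*log(2)^4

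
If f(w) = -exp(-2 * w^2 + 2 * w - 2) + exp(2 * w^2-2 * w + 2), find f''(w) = (16*w^2*exp(4*w^2 - 4*w + 4) - 16*w^2 - 16*w*exp(4*w^2 - 4*w + 4) + 16*w + 8*exp(4*w^2 - 4*w + 4))*exp(-2*w^2 + 2*w - 2)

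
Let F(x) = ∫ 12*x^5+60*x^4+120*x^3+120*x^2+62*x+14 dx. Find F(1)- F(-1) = 132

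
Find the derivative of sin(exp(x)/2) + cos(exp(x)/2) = sqrt(2)*exp(x)*cos(exp(x)/2 + pi/4)/2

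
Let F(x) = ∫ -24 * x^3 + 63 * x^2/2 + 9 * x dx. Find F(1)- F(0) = 9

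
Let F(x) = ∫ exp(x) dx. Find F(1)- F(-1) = E - exp(-1)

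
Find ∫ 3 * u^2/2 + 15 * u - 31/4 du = u^3/2 + 15*u^2/2 - 31*u/4 + C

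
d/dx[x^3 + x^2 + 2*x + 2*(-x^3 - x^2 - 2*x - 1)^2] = 12*x^5 + 20*x^4 + 40*x^3 + 39*x^2 + 26*x + 10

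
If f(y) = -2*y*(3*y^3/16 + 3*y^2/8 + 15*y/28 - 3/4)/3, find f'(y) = -y^3/2 - 3*y^2/4 - 5*y/7 + 1/2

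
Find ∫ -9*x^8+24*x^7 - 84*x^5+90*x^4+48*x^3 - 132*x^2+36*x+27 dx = -x^9 + 3*x^8 - 14*x^6 + 18*x^5 + 12*x^4 - 44*x^3 + 18*x^2 + 27*x + C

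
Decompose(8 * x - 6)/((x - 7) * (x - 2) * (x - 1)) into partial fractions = 1/(3*(x - 1)) - 2/(x - 2) + 5/(3*(x - 7))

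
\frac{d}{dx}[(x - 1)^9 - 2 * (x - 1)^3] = 9*x^8 - 72*x^7 + 252*x^6 - 504*x^5 + 630*x^4 - 504*x^3 + 246*x^2 - 60*x + 3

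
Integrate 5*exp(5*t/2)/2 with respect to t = exp(5*t/2) + C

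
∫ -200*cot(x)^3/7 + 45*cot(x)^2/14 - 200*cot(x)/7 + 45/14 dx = 5*(40*cot(x) - 9)*cot(x)/14 + C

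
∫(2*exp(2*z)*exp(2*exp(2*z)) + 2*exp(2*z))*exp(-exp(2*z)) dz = 2*sinh(exp(2*z)) + C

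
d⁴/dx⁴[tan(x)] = 24*tan(x)^5 + 40*tan(x)^3 + 16*tan(x)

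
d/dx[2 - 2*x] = -2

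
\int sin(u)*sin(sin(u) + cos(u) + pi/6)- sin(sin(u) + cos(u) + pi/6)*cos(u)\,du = cos(sqrt(2)*sin(u + pi/4) + pi/6) + C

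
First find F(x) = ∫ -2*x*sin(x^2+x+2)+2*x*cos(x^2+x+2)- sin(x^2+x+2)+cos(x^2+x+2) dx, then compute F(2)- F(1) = cos(8) - cos(4) - sin(4) + sin(8)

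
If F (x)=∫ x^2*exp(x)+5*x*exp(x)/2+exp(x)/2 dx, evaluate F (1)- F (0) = 3*E/2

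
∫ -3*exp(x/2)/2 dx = -3*exp(x/2) + C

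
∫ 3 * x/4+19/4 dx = 3*x^2/8 + 19*x/4 + C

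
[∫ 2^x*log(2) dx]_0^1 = 1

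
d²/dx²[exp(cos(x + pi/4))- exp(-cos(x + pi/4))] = (exp(2*cos(x + pi/4))*sin(x + pi/4)^2 - exp(2*cos(x + pi/4))*cos(x + pi/4) - sin(x + pi/4)^2 - cos(x + pi/4))*exp(-cos(x + pi/4))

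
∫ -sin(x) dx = cos(x) + C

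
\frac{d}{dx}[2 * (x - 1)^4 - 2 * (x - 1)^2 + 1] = 8*x^3 - 24*x^2 + 20*x - 4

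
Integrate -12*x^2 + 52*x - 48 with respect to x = -4*x^3 + 26*x^2 - 48*x + C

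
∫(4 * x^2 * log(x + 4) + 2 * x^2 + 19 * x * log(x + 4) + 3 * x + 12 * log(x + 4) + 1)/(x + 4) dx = (2*x^2 + 3*x + 1)*log(x + 4) + C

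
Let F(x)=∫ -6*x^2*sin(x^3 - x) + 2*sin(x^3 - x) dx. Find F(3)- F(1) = -2 + 2*cos(24)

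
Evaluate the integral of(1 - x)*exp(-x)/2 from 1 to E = -exp(-1)/2 + exp(1 - E)/2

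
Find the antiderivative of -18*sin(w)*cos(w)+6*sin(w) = 3*(3*cos(w) - 2)*cos(w) + C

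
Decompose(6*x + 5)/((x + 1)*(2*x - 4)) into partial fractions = 1/(6*(x + 1)) + 17/(6*(x - 2))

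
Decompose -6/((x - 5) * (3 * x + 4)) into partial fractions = 18/(19*(3*x + 4)) - 6/(19*(x - 5))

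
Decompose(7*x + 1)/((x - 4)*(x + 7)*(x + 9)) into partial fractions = -31/(13*(x + 9)) + 24/(11*(x + 7)) + 29/(143*(x - 4))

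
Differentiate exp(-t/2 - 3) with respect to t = -exp(-t/2 - 3)/2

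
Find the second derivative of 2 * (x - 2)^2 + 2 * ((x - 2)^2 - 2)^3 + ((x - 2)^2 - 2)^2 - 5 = 60*x^4 - 480*x^3 + 1308*x^2 - 1392*x + 476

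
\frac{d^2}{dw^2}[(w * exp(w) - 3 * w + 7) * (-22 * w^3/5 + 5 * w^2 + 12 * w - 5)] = -22*w^4*exp(w)/5 - 151*w^3*exp(w)/5 - 54*w^2*exp(w)/5 + 792*w^2/5 + 73*w*exp(w) - 1374*w/5 + 14*exp(w) - 2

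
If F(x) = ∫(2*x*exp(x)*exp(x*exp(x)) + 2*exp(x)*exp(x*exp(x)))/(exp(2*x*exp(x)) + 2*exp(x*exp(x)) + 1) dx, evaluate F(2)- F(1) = -2*exp(E)/(1 + exp(E)) + 2*exp(2*exp(2))/(1 + exp(2*exp(2)))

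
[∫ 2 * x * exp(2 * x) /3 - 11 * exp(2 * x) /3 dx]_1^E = (-2 + E/3)*exp(2*E) + 5*exp(2)/3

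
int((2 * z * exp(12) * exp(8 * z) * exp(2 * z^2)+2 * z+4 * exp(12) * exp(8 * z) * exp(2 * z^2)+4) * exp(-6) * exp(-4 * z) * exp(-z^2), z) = 2*sinh(z^2 + 4*z + 6) + C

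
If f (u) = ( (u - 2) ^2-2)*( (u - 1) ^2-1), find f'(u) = 4*u^3 - 18*u^2 + 20*u - 4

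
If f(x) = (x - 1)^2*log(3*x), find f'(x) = (2*x^2*log(x) + x^2 + 2*x^2*log(3) - 2*x*log(x) - 2*x*log(3) - 2*x + 1)/x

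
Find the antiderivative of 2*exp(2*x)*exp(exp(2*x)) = exp(exp(2*x)) + C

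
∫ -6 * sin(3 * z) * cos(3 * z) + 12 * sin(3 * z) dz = (cos(3*z) - 2)^2 + C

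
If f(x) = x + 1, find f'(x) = 1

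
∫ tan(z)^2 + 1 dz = tan(z) + C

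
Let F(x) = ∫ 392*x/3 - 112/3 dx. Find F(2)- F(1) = 476/3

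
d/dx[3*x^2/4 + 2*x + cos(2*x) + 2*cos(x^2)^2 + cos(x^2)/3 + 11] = -2*x*sin(x^2)/3 - 4*x*sin(2*x^2) + 3*x/2 - 2*sin(2*x) + 2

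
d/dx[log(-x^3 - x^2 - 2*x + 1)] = (3*x^2 + 2*x + 2)/(x^3 + x^2 + 2*x - 1)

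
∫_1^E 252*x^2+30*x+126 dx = -225 + 15*exp(2) + 126*E + 84*exp(3)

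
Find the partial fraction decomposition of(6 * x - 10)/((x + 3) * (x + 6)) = 46/(3*(x + 6)) - 28/(3*(x + 3))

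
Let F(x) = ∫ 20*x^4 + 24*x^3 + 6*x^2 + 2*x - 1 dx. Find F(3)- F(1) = 1506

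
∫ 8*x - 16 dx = 4*x^2 - 16*x + C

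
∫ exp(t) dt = exp(t) + C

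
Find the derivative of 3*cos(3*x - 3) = -9*sin(3*x - 3)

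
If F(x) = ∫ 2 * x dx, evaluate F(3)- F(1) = 8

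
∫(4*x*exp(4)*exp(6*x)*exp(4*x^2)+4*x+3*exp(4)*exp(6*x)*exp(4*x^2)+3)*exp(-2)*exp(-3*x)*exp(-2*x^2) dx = 2*sinh(2*x^2 + 3*x + 2) + C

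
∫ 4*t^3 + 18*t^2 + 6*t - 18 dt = t^4 + 6*t^3 + 3*t^2 - 18*t + C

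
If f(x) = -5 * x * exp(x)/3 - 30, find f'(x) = -5*x*exp(x)/3 - 5*exp(x)/3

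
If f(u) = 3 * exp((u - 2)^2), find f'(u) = 6*u*exp(u^2 - 4*u + 4) - 12*exp(u^2 - 4*u + 4)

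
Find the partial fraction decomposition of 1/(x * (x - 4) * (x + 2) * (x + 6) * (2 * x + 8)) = 1/(960*(x + 6)) - 1/(256*(x + 4)) + 1/(192*(x + 2)) + 1/(3840*(x - 4)) - 1/(384*x)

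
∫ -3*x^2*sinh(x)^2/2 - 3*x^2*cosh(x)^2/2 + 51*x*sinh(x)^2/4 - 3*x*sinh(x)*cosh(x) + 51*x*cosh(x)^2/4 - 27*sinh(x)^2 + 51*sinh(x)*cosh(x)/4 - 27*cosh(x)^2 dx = -3*(x - 4)*(2*x - 9)*sinh(2*x)/8 + C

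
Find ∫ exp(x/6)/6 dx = exp(x/6) + C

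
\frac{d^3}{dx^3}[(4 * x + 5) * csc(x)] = (4*x*cos(x)/sin(x) - 24*x*cos(x)/sin(x)^3 - 12 + 5*cos(x)/sin(x) + 24/sin(x)^2 - 30*cos(x)/sin(x)^3)/sin(x)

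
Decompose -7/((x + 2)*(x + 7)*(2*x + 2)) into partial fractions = -7/(60*(x + 7)) + 7/(10*(x + 2)) - 7/(12*(x + 1))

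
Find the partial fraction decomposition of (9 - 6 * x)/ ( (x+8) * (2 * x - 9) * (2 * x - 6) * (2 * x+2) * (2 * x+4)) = -12/(3575*(2*x - 9)) + 19/(30800*(x + 8)) - 7/(1040*(x + 2)) + 15/(2464*(x + 1)) + 3/(1760*(x - 3))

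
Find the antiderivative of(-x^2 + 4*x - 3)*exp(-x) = (x - 1)^2*exp(-x) + C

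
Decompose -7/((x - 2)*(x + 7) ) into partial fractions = 7/(9*(x + 7)) - 7/(9*(x - 2))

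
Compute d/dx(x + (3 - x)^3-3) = -3*x^2 + 18*x - 26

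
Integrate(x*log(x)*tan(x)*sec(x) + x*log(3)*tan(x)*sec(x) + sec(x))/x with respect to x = log(3*x)*sec(x) + C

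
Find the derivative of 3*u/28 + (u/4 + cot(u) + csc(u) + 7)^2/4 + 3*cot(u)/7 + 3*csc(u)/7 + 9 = -u*cot(u)^2/8 - u*cot(u)*csc(u)/8 - 3*u/32 - cot(u)^3/2 - cot(u)^2*csc(u) - 55*cot(u)^2/14 - cot(u)*csc(u)^2/2 - 55*cot(u)*csc(u)/14 - 3*cot(u)/8 - 3*csc(u)/8 - 165/56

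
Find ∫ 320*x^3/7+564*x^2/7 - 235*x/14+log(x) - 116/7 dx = x*(320*x^3 + 752*x^2 - 235*x + 28*log(x) - 492)/28 + C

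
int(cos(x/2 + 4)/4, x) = sin(x/2 + 4)/2 + C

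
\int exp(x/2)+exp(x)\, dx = 2*exp(x/2) + exp(x) + C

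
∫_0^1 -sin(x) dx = -1 + cos(1)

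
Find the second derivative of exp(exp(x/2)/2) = exp(x/2 + exp(x/2)/2)/8 + exp(x + exp(x/2)/2)/16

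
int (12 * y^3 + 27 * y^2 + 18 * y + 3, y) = 3*y^4 + 9*y^3 + 9*y^2 + 3*y + C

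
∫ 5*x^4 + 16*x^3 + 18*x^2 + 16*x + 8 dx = x^5 + 4*x^4 + 6*x^3 + 8*x^2 + 8*x + C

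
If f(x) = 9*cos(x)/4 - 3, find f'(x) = -9*sin(x)/4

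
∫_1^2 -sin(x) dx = -cos(1) + cos(2)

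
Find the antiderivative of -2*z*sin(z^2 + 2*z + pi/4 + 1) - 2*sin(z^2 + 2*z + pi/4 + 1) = cos((z + 1)^2 + pi/4) + C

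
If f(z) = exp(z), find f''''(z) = exp(z)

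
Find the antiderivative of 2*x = x^2 + C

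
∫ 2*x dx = x^2 + C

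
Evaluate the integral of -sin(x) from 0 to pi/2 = -1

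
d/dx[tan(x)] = cos(x)^(-2)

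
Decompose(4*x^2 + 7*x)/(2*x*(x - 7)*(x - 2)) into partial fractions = -3/(2*(x - 2)) + 7/(2*(x - 7))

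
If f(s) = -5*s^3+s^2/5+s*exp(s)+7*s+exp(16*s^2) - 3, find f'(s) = -15*s^2 + s*exp(s) + 32*s*exp(16*s^2) + 2*s/5 + exp(s) + 7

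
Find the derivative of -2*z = -2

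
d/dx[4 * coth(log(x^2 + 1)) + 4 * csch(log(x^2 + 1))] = -8*x*(cosh(log(x^2 + 1)) + 1)/((x^2 + 1)*sinh(log(x^2 + 1))^2)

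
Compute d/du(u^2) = 2*u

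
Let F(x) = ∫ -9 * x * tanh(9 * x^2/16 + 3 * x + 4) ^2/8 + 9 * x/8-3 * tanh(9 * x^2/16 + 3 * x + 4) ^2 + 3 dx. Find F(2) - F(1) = -tanh(121/16) + tanh(49/4)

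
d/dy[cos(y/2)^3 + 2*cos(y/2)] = (3*sin(y/2)^2 - 5)*sin(y/2)/2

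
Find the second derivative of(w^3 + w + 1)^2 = 30*w^4 + 24*w^2 + 12*w + 2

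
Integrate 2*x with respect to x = x^2 + C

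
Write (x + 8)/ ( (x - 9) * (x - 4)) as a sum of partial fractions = -12/(5*(x - 4)) + 17/(5*(x - 9))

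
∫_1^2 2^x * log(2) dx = 2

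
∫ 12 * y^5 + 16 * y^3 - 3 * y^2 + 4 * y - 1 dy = 2*y^6 + 4*y^4 - y^3 + 2*y^2 - y + C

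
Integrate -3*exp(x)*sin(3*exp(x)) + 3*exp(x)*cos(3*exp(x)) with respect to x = sqrt(2)*sin(3*exp(x) + pi/4) + C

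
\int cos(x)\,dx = sin(x) + C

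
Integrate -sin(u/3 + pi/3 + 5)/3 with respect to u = cos(u/3 + pi/3 + 5) + C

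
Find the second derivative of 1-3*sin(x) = 3*sin(x)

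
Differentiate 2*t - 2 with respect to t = 2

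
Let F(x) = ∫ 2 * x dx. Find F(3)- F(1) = 8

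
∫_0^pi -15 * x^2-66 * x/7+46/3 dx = -5*pi^3 - 33*pi^2/7 + 46*pi/3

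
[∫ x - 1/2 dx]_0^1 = 0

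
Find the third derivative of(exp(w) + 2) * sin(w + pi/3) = -2*sqrt(2)*exp(w)*sin(w + pi/12) - 2*cos(w + pi/3)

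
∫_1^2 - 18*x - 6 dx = -33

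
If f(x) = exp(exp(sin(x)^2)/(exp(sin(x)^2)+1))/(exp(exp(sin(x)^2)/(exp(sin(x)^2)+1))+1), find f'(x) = 2*exp(sin(x)^2 + exp(sin(x)^2)/(exp(sin(x)^2) + 1))*sin(x)*cos(x)/((exp(exp(sin(x)^2)/(exp(sin(x)^2) + 1)) + 1)^2*(exp(sin(x)^2) + 1)^2)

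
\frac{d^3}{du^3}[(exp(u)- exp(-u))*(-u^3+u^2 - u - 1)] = (-u^3*exp(2*u) - u^3 - 8*u^2*exp(2*u) + 10*u^2 - 13*u*exp(2*u) - 25*u - 4*exp(2*u) + 14)*exp(-u)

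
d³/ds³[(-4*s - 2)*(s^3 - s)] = -96*s - 12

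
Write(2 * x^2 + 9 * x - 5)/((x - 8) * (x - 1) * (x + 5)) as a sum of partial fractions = -1/(7*(x - 1)) + 15/(7*(x - 8))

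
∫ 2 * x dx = x^2 + C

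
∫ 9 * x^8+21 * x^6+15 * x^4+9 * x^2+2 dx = x^9 + 3*x^7 + 3*x^5 + 3*x^3 + 2*x + C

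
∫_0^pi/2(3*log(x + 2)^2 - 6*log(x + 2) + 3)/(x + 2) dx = (-1 + log(pi/2 + 2))^3 - (-1 + log(2))^3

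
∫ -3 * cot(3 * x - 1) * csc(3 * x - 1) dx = csc(3*x - 1) + C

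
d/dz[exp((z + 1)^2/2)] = z*exp(z^2/2 + z + 1/2) + exp(z^2/2 + z + 1/2)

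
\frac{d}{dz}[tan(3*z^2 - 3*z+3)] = 6*z*tan(3*z^2 - 3*z + 3)^2 + 6*z - 3*tan(3*z^2 - 3*z + 3)^2 - 3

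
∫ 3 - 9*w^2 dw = -3*w^3 + 3*w + C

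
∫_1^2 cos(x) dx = -sin(1) + sin(2)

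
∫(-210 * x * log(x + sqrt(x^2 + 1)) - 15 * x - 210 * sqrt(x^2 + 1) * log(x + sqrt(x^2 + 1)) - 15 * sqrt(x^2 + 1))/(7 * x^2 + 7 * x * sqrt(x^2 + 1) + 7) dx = 15*(-7*log(x + sqrt(x^2 + 1)) - 1)*log(x + sqrt(x^2 + 1))/7 + C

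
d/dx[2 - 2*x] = -2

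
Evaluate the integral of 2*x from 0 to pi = pi^2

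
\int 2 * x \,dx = x^2 + C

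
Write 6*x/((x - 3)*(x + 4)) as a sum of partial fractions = 24/(7*(x + 4)) + 18/(7*(x - 3))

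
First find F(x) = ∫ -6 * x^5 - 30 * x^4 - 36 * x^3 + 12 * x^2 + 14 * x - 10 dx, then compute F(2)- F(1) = -345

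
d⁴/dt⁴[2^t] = 2^t*log(2)^4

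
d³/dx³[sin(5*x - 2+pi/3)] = -125*cos(5*x - 2 + pi/3)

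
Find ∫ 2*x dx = x^2 + C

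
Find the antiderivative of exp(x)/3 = exp(x)/3 + C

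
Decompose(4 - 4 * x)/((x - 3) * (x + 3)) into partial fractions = -8/(3*(x + 3)) - 4/(3*(x - 3))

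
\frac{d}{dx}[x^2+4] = 2*x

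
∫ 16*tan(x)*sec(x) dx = 16*sec(x) + C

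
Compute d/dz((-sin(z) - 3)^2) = 2*(sin(z) + 3)*cos(z)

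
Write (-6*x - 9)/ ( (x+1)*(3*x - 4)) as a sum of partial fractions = -51/(7*(3*x - 4)) + 3/(7*(x + 1))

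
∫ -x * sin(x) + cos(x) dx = x*cos(x) + C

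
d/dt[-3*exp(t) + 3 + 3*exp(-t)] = (-3*exp(2*t) - 3)*exp(-t)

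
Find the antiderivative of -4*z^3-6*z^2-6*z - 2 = -z^4 - 2*z^3 - 3*z^2 - 2*z + C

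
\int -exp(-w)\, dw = exp(-w) + C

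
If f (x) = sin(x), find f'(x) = cos(x)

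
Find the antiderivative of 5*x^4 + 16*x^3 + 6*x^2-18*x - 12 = x^5 + 4*x^4 + 2*x^3 - 9*x^2 - 12*x + C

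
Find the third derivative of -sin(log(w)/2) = -(6*sin(log(w)/2) + 7*cos(log(w)/2))/(8*w^3)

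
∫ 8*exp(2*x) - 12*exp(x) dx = (2*exp(x) - 3)^2 + C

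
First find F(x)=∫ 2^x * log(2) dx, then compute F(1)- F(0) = 1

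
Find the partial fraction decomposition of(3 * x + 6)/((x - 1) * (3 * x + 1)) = -15/(4*(3*x + 1)) + 9/(4*(x - 1))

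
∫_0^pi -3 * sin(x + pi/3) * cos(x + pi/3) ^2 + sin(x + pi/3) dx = 3/4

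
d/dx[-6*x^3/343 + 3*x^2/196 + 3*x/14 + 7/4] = -18*x^2/343 + 3*x/98 + 3/14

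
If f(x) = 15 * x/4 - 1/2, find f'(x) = 15/4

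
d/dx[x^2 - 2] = 2*x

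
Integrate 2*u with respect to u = u^2 + C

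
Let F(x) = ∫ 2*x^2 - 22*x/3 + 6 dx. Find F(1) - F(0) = 3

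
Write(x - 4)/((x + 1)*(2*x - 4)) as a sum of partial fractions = 5/(6*(x + 1)) - 1/(3*(x - 2))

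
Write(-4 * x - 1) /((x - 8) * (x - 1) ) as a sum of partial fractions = 5/(7*(x - 1)) - 33/(7*(x - 8))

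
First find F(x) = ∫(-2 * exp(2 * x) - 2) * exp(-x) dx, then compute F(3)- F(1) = -2*exp(3) - 2*exp(-1) + 2*exp(-3) + 2*E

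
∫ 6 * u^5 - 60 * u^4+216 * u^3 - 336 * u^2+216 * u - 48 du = u^6 - 12*u^5 + 54*u^4 - 112*u^3 + 108*u^2 - 48*u + C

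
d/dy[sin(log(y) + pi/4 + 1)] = cos(log(y) + pi/4 + 1)/y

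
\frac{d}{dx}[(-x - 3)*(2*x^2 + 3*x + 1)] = -6*x^2 - 18*x - 10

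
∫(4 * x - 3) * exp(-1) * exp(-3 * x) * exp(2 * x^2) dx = exp(2*x^2 - 3*x - 1) + C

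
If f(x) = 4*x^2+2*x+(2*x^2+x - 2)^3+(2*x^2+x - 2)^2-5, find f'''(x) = 960*x^3 + 720*x^2 - 336*x - 114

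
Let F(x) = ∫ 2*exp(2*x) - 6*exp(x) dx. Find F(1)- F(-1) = -(-3 + exp(-1))^2 + (-3 + E)^2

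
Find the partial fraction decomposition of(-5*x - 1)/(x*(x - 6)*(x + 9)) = 44/(135*(x + 9)) - 31/(90*(x - 6)) + 1/(54*x)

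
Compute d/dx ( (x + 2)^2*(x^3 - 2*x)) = 5*x^4 + 16*x^3 + 6*x^2 - 16*x - 8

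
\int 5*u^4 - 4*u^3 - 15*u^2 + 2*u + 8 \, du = u^5 - u^4 - 5*u^3 + u^2 + 8*u + C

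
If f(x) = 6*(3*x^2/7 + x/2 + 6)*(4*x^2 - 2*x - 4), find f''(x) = 864*x^2/7 + 288*x/7 + 1788/7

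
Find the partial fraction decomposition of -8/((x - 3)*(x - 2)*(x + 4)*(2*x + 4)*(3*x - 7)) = 162/(247*(3*x - 7)) - 1/(399*(x + 4)) + 1/(130*(x + 2)) - 1/(6*(x - 2)) - 2/(35*(x - 3))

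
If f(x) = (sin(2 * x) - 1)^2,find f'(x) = 2*sin(4*x) - 4*cos(2*x)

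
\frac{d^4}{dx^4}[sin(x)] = sin(x)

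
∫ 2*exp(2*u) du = exp(2*u) + C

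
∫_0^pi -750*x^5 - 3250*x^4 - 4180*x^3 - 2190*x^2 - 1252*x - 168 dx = -5*(4 + 4*pi + 13*pi^2 + 5*pi^3)^2 - 10*pi^3 - 26*pi^2 - 8*pi + 80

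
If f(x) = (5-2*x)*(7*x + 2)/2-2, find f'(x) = 31/2 - 14*x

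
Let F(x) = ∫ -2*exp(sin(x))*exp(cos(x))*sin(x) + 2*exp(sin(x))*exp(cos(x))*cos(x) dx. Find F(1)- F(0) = -2*E + 2*exp(cos(1) + sin(1))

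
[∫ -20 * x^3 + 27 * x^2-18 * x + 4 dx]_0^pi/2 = (-4 + 5*pi/2)*(-pi^3/8 - pi/2 + pi^2/4)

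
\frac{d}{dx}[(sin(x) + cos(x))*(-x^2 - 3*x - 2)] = x^2*sin(x) - x^2*cos(x) + x*sin(x) - 5*x*cos(x) - sin(x) - 5*cos(x)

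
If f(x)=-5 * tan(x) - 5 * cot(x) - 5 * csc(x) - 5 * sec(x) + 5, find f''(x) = -10*tan(x)^3 - 10*tan(x)^2*sec(x) - 10*tan(x) - 10*cot(x)^3 - 10*cot(x)^2*csc(x) - 10*cot(x) - 5*csc(x) - 5*sec(x)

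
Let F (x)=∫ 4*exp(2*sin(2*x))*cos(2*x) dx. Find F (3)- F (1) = -exp(2*sin(2)) + exp(2*sin(6))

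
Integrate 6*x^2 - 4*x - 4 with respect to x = 2*x^3 - 2*x^2 - 4*x + C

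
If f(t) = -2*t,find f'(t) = -2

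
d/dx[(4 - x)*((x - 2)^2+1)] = -3*x^2 + 16*x - 21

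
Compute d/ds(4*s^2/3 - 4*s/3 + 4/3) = 8*s/3 - 4/3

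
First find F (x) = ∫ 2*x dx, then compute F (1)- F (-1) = 0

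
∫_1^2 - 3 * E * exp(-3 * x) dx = -exp(-2) + exp(-5)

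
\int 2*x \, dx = x^2 + C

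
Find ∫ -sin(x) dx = cos(x) + C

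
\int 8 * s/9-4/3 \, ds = 4*s^2/9 - 4*s/3 + C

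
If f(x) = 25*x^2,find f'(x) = 50*x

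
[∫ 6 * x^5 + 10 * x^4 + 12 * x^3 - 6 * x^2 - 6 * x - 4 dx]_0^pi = -4 + (-2 + pi + pi^2 + pi^3)^2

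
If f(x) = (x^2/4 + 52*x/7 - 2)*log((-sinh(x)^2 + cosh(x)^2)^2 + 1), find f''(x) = log(2)/2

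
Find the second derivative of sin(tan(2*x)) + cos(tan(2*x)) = 4*sqrt(2)*(-(-1 + cos(2*x)^(-2))^2*sin(tan(2*x) + pi/4) + 2*sin(2*x)*cos(tan(2*x) + pi/4)/cos(2*x)^3 + sin(tan(2*x) + pi/4) - 2*sin(tan(2*x) + pi/4)/cos(2*x)^2)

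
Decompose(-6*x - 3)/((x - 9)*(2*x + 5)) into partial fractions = -24/(23*(2*x + 5)) - 57/(23*(x - 9))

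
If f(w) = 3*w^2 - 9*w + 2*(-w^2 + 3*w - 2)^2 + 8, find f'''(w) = 48*w - 72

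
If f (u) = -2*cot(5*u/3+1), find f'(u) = 10/(3*sin(5*u/3 + 1)^2)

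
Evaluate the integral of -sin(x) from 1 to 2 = -cos(1) + cos(2)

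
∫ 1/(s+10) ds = log(s + 10) + C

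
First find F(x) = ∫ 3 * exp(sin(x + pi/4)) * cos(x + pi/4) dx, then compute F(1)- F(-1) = -3*exp(cos(pi/4 + 1)) + 3*exp(sin(pi/4 + 1))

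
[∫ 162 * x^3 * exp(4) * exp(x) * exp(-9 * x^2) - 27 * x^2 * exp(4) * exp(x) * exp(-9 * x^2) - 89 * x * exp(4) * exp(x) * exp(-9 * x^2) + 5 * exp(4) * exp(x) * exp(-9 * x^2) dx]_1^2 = -30*exp(-30) + 4*exp(-4)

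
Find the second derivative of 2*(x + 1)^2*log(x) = (4*x^2*log(x) + 6*x^2 + 4*x - 2)/x^2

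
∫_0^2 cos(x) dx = sin(2)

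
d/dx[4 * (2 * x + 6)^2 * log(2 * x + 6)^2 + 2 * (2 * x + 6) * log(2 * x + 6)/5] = 32*x*log(x + 3)^2 + 32*x*log(x + 3) + 64*x*log(2)*log(x + 3) + 32*x*log(2)^2 + 32*x*log(2) + 96*log(x + 3)^2 + 484*log(x + 3)/5 + 192*log(2)*log(x + 3) + 4/5 + 96*log(2)^2 + 484*log(2)/5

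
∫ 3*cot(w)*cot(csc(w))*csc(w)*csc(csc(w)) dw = 3*csc(csc(w)) + C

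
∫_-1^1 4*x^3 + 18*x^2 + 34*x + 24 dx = 60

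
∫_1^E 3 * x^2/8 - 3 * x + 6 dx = (-2 + E/2)^3 + 27/8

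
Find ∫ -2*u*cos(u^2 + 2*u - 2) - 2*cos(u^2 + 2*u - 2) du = -sin(u^2 + 2*u - 2) + C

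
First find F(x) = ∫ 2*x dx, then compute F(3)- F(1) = 8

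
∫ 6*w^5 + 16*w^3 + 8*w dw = w^6 + 4*w^4 + 4*w^2 + C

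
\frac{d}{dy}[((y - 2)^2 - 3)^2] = 4*y^3 - 24*y^2 + 36*y - 8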